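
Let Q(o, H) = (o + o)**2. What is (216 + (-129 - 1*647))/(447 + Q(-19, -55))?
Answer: -560/1891 ≈ -0.29614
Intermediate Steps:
Q(o, H) = 4*o**2 (Q(o, H) = (2*o)**2 = 4*o**2)
(216 + (-129 - 1*647))/(447 + Q(-19, -55)) = (216 + (-129 - 1*647))/(447 + 4*(-19)**2) = (216 + (-129 - 647))/(447 + 4*361) = (216 - 776)/(447 + 1444) = -560/1891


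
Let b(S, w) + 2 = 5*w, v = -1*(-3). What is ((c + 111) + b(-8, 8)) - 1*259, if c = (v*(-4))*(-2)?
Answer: -86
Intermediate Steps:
v = 3
b(S, w) = -2 + 5*w
c = 24 (c = (3*(-4))*(-2) = -12*(-2) = 24)
((c + 111) + b(-8, 8)) - 1*259 = ((24 + 111) + (-2 + 5*8)) - 1*259 = (135 + (-2 + 40)) - 259 = (135 + 38) - 259 = 173 - 259 = -86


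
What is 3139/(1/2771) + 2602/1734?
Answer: 7541313824/867 ≈ 8.6982e+6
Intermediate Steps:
3139/(1/2771) + 2602/1734 = 3139/(1/2771) + 2602*(1/1734) = 3139*2771 + 1301/867 = 8698169 + 1301/867 = 7541313824/867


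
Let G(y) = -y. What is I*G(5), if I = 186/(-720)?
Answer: 31/24 ≈ 1.2917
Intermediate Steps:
I = -31/120 (I = 186*(-1/720) = -31/120 ≈ -0.25833)
I*G(5) = -(-31)*5/120 = -31/120*(-5) = 31/24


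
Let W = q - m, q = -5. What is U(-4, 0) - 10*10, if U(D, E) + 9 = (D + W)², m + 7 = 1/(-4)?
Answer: -1695/16 ≈ -105.94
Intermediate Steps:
m = -29/4 (m = -7 + 1/(-4) = -7 - ¼ = -29/4 ≈ -7.2500)
W = 9/4 (W = -5 - 1*(-29/4) = -5 + 29/4 = 9/4 ≈ 2.2500)
U(D, E) = -9 + (9/4 + D)² (U(D, E) = -9 + (D + 9/4)² = -9 + (9/4 + D)²)
U(-4, 0) - 10*10 = (-9 + (9 + 4*(-4))²/16) - 10*10 = (-9 + (9 - 16)²/16) - 100 = (-9 + (1/16)*(-7)²) - 100 = (-9 + (1/16)*49) - 100 = (-9 + 49/16) - 100 = -95/16 - 100 = -1695/16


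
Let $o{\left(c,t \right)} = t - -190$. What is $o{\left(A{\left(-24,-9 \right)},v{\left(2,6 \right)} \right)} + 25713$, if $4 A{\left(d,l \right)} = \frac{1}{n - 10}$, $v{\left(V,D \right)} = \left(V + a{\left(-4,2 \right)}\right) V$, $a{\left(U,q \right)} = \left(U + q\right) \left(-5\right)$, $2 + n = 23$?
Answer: $25927$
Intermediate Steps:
$n = 21$ ($n = -2 + 23 = 21$)
$a{\left(U,q \right)} = - 5 U - 5 q$
$v{\left(V,D \right)} = V \left(10 + V\right)$ ($v{\left(V,D \right)} = \left(V - -10\right) V = \left(V + \left(20 - 10\right)\right) V = \left(V + 10\right) V = \left(10 + V\right) V = V \left(10 + V\right)$)
$A{\left(d,l \right)} = \frac{1}{44}$ ($A{\left(d,l \right)} = \frac{1}{4 \left(21 - 10\right)} = \frac{1}{4 \cdot 11} = \frac{1}{4} \cdot \frac{1}{11} = \frac{1}{44}$)
$o{\left(c,t \right)} = 190 + t$ ($o{\left(c,t \right)} = t + 190 = 190 + t$)
$o{\left(A{\left(-24,-9 \right)},v{\left(2,6 \right)} \right)} + 25713 = \left(190 + 2 \left(10 + 2\right)\right) + 25713 = \left(190 + 2 \cdot 12\right) + 25713 = \left(190 + 24\right) + 25713 = 214 + 25713 = 25927$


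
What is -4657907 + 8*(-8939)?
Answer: -4729419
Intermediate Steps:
-4657907 + 8*(-8939) = -4657907 - 71512 = -4729419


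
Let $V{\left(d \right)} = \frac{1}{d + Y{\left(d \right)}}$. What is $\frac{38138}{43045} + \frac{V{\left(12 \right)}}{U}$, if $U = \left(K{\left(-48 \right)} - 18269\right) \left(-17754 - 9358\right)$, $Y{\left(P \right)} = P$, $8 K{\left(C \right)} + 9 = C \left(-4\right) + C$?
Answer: $\frac{452943619641301}{511221304358040} \approx 0.886$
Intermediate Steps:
$K{\left(C \right)} = - \frac{9}{8} - \frac{3 C}{8}$ ($K{\left(C \right)} = - \frac{9}{8} + \frac{C \left(-4\right) + C}{8} = - \frac{9}{8} + \frac{- 4 C + C}{8} = - \frac{9}{8} + \frac{\left(-3\right) C}{8} = - \frac{9}{8} - \frac{3 C}{8}$)
$U = 494851613$ ($U = \left(\left(- \frac{9}{8} - -18\right) - 18269\right) \left(-17754 - 9358\right) = \left(\left(- \frac{9}{8} + 18\right) - 18269\right) \left(-27112\right) = \left(\frac{135}{8} - 18269\right) \left(-27112\right) = \left(- \frac{146017}{8}\right) \left(-27112\right) = 494851613$)
$V{\left(d \right)} = \frac{1}{2 d}$ ($V{\left(d \right)} = \frac{1}{d + d} = \frac{1}{2 d}$)
$\frac{38138}{43045} + \frac{V{\left(12 \right)}}{U} = \frac{38138}{43045} + \frac{\frac{1}{2} \cdot \frac{1}{12}}{494851613} = 38138 \cdot \frac{1}{43045} + \frac{1}{2} \cdot \frac{1}{12} \cdot \frac{1}{494851613} = \frac{38138}{43045} + \frac{1}{24} \cdot \frac{1}{494851613} = \frac{38138}{43045} + \frac{1}{11876438712} = \frac{452943619641301}{511221304358040}$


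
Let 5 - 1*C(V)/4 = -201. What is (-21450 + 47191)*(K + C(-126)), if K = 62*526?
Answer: 860676076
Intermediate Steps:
K = 32612
C(V) = 824 (C(V) = 20 - 4*(-201) = 20 + 804 = 824)
(-21450 + 47191)*(K + C(-126)) = (-21450 + 47191)*(32612 + 824) = 25741*33436 = 860676076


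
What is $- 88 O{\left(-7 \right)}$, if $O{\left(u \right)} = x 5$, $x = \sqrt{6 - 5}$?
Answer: $-440$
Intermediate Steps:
$x = 1$ ($x = \sqrt{1} = 1$)
$O{\left(u \right)} = 5$ ($O{\left(u \right)} = 1 \cdot 5 = 5$)
$- 88 O{\left(-7 \right)} = \left(-88\right) 5 = -440$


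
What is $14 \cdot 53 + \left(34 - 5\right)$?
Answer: $771$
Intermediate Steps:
$14 \cdot 53 + \left(34 - 5\right) = 742 + \left(34 - 5\right) = 742 + 29 = 771$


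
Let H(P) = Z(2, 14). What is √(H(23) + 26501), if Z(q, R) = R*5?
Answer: √26571 ≈ 163.01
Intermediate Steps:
Z(q, R) = 5*R
H(P) = 70 (H(P) = 5*14 = 70)
√(H(23) + 26501) = √(70 + 26501) = √26571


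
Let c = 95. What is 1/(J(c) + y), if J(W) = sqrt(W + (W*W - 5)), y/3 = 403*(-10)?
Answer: -2418/29231797 - sqrt(9115)/146158985 ≈ -8.3371e-5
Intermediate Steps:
y = -12090 (y = 3*(403*(-10)) = 3*(-4030) = -12090)
J(W) = sqrt(-5 + W + W**2) (J(W) = sqrt(W + (W**2 - 5)) = sqrt(W + (-5 + W**2)) = sqrt(-5 + W + W**2))
1/(J(c) + y) = 1/(sqrt(-5 + 95 + 95**2) - 12090) = 1/(sqrt(-5 + 95 + 9025) - 12090) = 1/(sqrt(9115) - 12090) = 1/(-12090 + sqrt(9115))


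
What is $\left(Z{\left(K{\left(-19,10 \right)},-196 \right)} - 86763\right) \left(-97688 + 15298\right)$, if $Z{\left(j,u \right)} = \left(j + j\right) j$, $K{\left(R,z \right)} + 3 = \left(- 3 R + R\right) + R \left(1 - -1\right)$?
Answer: $7146920550$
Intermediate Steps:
$K{\left(R,z \right)} = -3$ ($K{\left(R,z \right)} = -3 + \left(\left(- 3 R + R\right) + R \left(1 - -1\right)\right) = -3 - \left(2 R - R \left(1 + 1\right)\right) = -3 - \left(2 R - R 2\right) = -3 + \left(- 2 R + 2 R\right) = -3 + 0 = -3$)
$Z{\left(j,u \right)} = 2 j^{2}$ ($Z{\left(j,u \right)} = 2 j j = 2 j^{2}$)
$\left(Z{\left(K{\left(-19,10 \right)},-196 \right)} - 86763\right) \left(-97688 + 15298\right) = \left(2 \left(-3\right)^{2} - 86763\right) \left(-97688 + 15298\right) = \left(2 \cdot 9 - 86763\right) \left(-82390\right) = \left(18 - 86763\right) \left(-82390\right) = \left(-86745\right) \left(-82390\right) = 7146920550$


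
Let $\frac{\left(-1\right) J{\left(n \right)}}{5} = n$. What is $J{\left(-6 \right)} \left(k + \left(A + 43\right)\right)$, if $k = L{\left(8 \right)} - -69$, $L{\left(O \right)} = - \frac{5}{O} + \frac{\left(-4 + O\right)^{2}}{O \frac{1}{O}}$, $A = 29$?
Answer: $\frac{18765}{4} \approx 4691.3$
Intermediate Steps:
$L{\left(O \right)} = \left(-4 + O\right)^{2} - \frac{5}{O}$ ($L{\left(O \right)} = - \frac{5}{O} + \frac{\left(-4 + O\right)^{2}}{1} = - \frac{5}{O} + \left(-4 + O\right)^{2} \cdot 1 = - \frac{5}{O} + \left(-4 + O\right)^{2} = \left(-4 + O\right)^{2} - \frac{5}{O}$)
$J{\left(n \right)} = - 5 n$
$k = \frac{675}{8}$ ($k = \left(\left(-4 + 8\right)^{2} - \frac{5}{8}\right) - -69 = \left(4^{2} - \frac{5}{8}\right) + 69 = \left(16 - \frac{5}{8}\right) + 69 = \frac{123}{8} + 69 = \frac{675}{8} \approx 84.375$)
$J{\left(-6 \right)} \left(k + \left(A + 43\right)\right) = \left(-5\right) \left(-6\right) \left(\frac{675}{8} + \left(29 + 43\right)\right) = 30 \left(\frac{675}{8} + 72\right) = 30 \cdot \frac{1251}{8} = \frac{18765}{4}$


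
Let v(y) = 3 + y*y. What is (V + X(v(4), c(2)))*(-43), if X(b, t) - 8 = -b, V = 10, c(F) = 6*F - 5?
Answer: 43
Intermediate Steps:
c(F) = -5 + 6*F
v(y) = 3 + y²
X(b, t) = 8 - b
(V + X(v(4), c(2)))*(-43) = (10 + (8 - (3 + 4²)))*(-43) = (10 + (8 - (3 + 16)))*(-43) = (10 + (8 - 1*19))*(-43) = (10 + (8 - 19))*(-43) = (10 - 11)*(-43) = -1*(-43) = 43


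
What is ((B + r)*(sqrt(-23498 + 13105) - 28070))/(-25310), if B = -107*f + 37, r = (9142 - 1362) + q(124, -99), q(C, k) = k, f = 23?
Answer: 14756399/2531 - 5257*I*sqrt(10393)/25310 ≈ 5830.3 - 21.175*I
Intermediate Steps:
r = 7681 (r = (9142 - 1362) - 99 = 7780 - 99 = 7681)
B = -2424 (B = -107*23 + 37 = -2461 + 37 = -2424)
((B + r)*(sqrt(-23498 + 13105) - 28070))/(-25310) = ((-2424 + 7681)*(sqrt(-23498 + 13105) - 28070))/(-25310) = (5257*(sqrt(-10393) - 28070))*(-1/25310) = (5257*(I*sqrt(10393) - 28070))*(-1/25310) = (5257*(-28070 + I*sqrt(10393)))*(-1/25310) = (-147563990 + 5257*I*sqrt(10393))*(-1/25310) = 14756399/2531 - 5257*I*sqrt(10393)/25310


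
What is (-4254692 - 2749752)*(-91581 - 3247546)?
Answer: 23388728080388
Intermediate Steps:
(-4254692 - 2749752)*(-91581 - 3247546) = -7004444*(-3339127) = 23388728080388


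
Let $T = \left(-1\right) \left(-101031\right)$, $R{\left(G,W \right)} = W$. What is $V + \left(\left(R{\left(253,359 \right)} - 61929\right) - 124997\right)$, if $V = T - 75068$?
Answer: $-160604$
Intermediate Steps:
$T = 101031$
$V = 25963$ ($V = 101031 - 75068 = 25963$)
$V + \left(\left(R{\left(253,359 \right)} - 61929\right) - 124997\right) = 25963 + \left(\left(359 - 61929\right) - 124997\right) = 25963 - 186567 = -160604$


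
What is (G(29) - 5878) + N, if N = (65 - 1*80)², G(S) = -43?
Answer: -5696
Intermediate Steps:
N = 225 (N = (65 - 80)² = (-15)² = 225)
(G(29) - 5878) + N = (-43 - 5878) + 225 = -5921 + 225 = -5696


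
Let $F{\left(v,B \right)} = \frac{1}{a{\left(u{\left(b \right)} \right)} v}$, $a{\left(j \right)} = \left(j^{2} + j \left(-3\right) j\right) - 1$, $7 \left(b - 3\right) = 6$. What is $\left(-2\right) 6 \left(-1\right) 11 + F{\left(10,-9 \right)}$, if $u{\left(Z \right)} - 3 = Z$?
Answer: $\frac{6147191}{46570} \approx 132.0$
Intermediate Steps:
$b = \frac{27}{7}$ ($b = 3 + \frac{1}{7} \cdot 6 = 3 + \frac{6}{7} = \frac{27}{7} \approx 3.8571$)
$u{\left(Z \right)} = 3 + Z$
$a{\left(j \right)} = -1 - 2 j^{2}$ ($a{\left(j \right)} = \left(j^{2} + - 3 j j\right) - 1 = \left(j^{2} - 3 j^{2}\right) - 1 = - 2 j^{2} - 1 = -1 - 2 j^{2}$)
$F{\left(v,B \right)} = - \frac{49}{4657 v}$ ($F{\left(v,B \right)} = \frac{1}{\left(-1 - 2 \left(3 + \frac{27}{7}\right)^{2}\right) v} = \frac{1}{\left(-1 - 2 \left(\frac{48}{7}\right)^{2}\right) v} = \frac{1}{\left(-1 - \frac{4608}{49}\right) v} = \frac{1}{\left(- \frac{4657}{49}\right) v} = - \frac{49}{4657 v}$)
$\left(-2\right) 6 \left(-1\right) 11 + F{\left(10,-9 \right)} = \left(-2\right) 6 \left(-1\right) 11 - \frac{49}{4657 \cdot 10} = \left(-12\right) \left(-1\right) 11 - \frac{49}{46570} = 12 \cdot 11 - \frac{49}{46570} = 132 - \frac{49}{46570} = \frac{6147191}{46570}$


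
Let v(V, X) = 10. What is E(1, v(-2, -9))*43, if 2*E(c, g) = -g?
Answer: -215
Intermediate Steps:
E(c, g) = -g/2 (E(c, g) = (-g)/2 = -g/2)
E(1, v(-2, -9))*43 = -½*10*43 = -5*43 = -215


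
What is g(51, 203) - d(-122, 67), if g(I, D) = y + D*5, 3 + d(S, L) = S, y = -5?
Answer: 1135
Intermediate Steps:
d(S, L) = -3 + S
g(I, D) = -5 + 5*D (g(I, D) = -5 + D*5 = -5 + 5*D)
g(51, 203) - d(-122, 67) = (-5 + 5*203) - (-3 - 122) = (-5 + 1015) - 1*(-125) = 1010 + 125 = 1135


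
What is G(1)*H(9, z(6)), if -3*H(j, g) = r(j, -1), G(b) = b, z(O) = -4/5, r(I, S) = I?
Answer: -3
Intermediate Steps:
z(O) = -4/5 (z(O) = -4*1/5 = -4/5)
H(j, g) = -j/3
G(1)*H(9, z(6)) = 1*(-1/3*9) = 1*(-3) = -3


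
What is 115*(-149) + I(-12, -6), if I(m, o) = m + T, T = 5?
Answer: -17142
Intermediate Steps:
I(m, o) = 5 + m (I(m, o) = m + 5 = 5 + m)
115*(-149) + I(-12, -6) = 115*(-149) + (5 - 12) = -17135 - 7 = -17142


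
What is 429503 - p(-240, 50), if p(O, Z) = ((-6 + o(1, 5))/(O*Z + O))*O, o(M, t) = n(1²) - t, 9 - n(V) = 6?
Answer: 21904661/51 ≈ 4.2950e+5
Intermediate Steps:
n(V) = 3 (n(V) = 9 - 1*6 = 9 - 6 = 3)
o(M, t) = 3 - t
p(O, Z) = -8*O/(O + O*Z) (p(O, Z) = ((-6 + (3 - 1*5))/(O*Z + O))*O = ((-6 + (3 - 5))/(O + O*Z))*O = ((-6 - 2)/(O + O*Z))*O = (-8/(O + O*Z))*O = -8*O/(O + O*Z))
429503 - p(-240, 50) = 429503 - (-8)/(1 + 50) = 429503 - (-8)/51 = 429503 - 1*(-8/51) = 429503 + 8/51 = 21904661/51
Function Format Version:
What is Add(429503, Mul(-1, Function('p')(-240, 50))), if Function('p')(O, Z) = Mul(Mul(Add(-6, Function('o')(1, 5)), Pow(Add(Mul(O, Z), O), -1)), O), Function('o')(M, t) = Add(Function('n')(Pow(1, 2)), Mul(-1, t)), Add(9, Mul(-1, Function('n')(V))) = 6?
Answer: Rational(21904661, 51) ≈ 4.2950e+5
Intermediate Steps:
Function('n')(V) = 3 (Function('n')(V) = Add(9, Mul(-1, 6)) = Add(9, -6) = 3)
Function('o')(M, t) = Add(3, Mul(-1, t))
Function('p')(O, Z) = Mul(-8, O, Pow(Add(O, Mul(O, Z)), -1)) (Function('p')(O, Z) = Mul(Mul(Add(-6, Add(3, Mul(-1, 5))), Pow(Add(Mul(O, Z), O), -1)), O) = Mul(Mul(Add(-6, Add(3, -5)), Pow(Add(O, Mul(O, Z)), -1)), O) = Mul(Mul(Add(-6, -2), Pow(Add(O, Mul(O, Z)), -1)), O) = Mul(Mul(-8, Pow(Add(O, Mul(O, Z)), -1)), O) = Mul(-8, O, Pow(Add(O, Mul(O, Z)), -1)))
Add(429503, Mul(-1, Function('p')(-240, 50))) = Add(429503, Mul(-1, Mul(-8, Pow(Add(1, 50), -1)))) = Add(429503, Mul(-1, Mul(-8, Pow(51, -1)))) = Add(429503, Mul(-1, Mul(-8, Rational(1, 51)))) = Add(429503, Mul(-1, Rational(-8, 51))) = Add(429503, Rational(8, 51)) = Rational(21904661, 51)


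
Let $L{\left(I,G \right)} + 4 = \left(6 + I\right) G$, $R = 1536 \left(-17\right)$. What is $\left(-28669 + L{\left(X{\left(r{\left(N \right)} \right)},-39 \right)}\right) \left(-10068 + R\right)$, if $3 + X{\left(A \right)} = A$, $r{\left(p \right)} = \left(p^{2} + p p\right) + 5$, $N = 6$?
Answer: $1150270740$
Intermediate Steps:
$r{\left(p \right)} = 5 + 2 p^{2}$ ($r{\left(p \right)} = \left(p^{2} + p^{2}\right) + 5 = 2 p^{2} + 5 = 5 + 2 p^{2}$)
$X{\left(A \right)} = -3 + A$
$R = -26112$
$L{\left(I,G \right)} = -4 + G \left(6 + I\right)$ ($L{\left(I,G \right)} = -4 + \left(6 + I\right) G = -4 + G \left(6 + I\right)$)
$\left(-28669 + L{\left(X{\left(r{\left(N \right)} \right)},-39 \right)}\right) \left(-10068 + R\right) = \left(-28669 - \left(238 + 39 \left(-3 + \left(5 + 2 \cdot 6^{2}\right)\right)\right)\right) \left(-10068 - 26112\right) = \left(-28669 - \left(238 + 39 \left(-3 + \left(5 + 2 \cdot 36\right)\right)\right)\right) \left(-36180\right) = \left(-28669 - \left(238 + 39 \left(-3 + \left(5 + 72\right)\right)\right)\right) \left(-36180\right) = \left(-28669 - \left(238 + 39 \left(-3 + 77\right)\right)\right) \left(-36180\right) = \left(-28669 - 3124\right) \left(-36180\right) = \left(-31793\right) \left(-36180\right) = 1150270740$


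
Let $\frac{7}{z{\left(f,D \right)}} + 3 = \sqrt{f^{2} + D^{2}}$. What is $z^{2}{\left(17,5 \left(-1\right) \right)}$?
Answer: $\frac{49}{\left(3 - \sqrt{314}\right)^{2}} \approx 0.22614$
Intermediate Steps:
$z{\left(f,D \right)} = \frac{7}{-3 + \sqrt{D^{2} + f^{2}}}$ ($z{\left(f,D \right)} = \frac{7}{-3 + \sqrt{f^{2} + D^{2}}} = \frac{7}{-3 + \sqrt{D^{2} + f^{2}}}$)
$z^{2}{\left(17,5 \left(-1\right) \right)} = \left(\frac{7}{-3 + \sqrt{\left(5 \left(-1\right)\right)^{2} + 17^{2}}}\right)^{2} = \left(\frac{7}{-3 + \sqrt{\left(-5\right)^{2} + 289}}\right)^{2} = \left(\frac{7}{-3 + \sqrt{25 + 289}}\right)^{2} = \left(\frac{7}{-3 + \sqrt{314}}\right)^{2} = \frac{49}{\left(-3 + \sqrt{314}\right)^{2}}$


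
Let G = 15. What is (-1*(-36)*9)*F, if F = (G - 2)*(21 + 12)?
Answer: 138996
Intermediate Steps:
F = 429 (F = (15 - 2)*(21 + 12) = 13*33 = 429)
(-1*(-36)*9)*F = (-1*(-36)*9)*429 = (36*9)*429 = 324*429 = 138996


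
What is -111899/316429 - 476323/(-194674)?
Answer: 128938584641/61600499146 ≈ 2.0931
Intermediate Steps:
-111899/316429 - 476323/(-194674) = -111899*1/316429 - 476323*(-1/194674) = -111899/316429 + 476323/194674 = 128938584641/61600499146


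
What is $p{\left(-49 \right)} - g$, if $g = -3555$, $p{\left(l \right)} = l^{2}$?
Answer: $5956$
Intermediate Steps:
$p{\left(-49 \right)} - g = \left(-49\right)^{2} - -3555 = 2401 + 3555 = 5956$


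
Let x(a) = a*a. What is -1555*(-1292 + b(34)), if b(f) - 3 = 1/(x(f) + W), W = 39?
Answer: 479050094/239 ≈ 2.0044e+6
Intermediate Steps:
x(a) = a**2
b(f) = 3 + 1/(39 + f**2) (b(f) = 3 + 1/(f**2 + 39) = 3 + 1/(39 + f**2))
-1555*(-1292 + b(34)) = -1555*(-1292 + (118 + 3*34**2)/(39 + 34**2)) = -1555*(-1292 + (118 + 3*1156)/(39 + 1156)) = -1555*(-1292 + (118 + 3468)/1195) = -1555*(-1292 + (1/1195)*3586) = -1555*(-1292 + 3586/1195) = -1555*(-1540354/1195) = 479050094/239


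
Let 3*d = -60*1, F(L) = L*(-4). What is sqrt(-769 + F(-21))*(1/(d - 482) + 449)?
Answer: 225397*I*sqrt(685)/502 ≈ 11751.0*I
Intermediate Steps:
F(L) = -4*L
d = -20 (d = (-60*1)/3 = (1/3)*(-60) = -20)
sqrt(-769 + F(-21))*(1/(d - 482) + 449) = sqrt(-769 - 4*(-21))*(1/(-20 - 482) + 449) = sqrt(-769 + 84)*(1/(-502) + 449) = sqrt(-685)*(-1/502 + 449) = (I*sqrt(685))*(225397/502) = 225397*I*sqrt(685)/502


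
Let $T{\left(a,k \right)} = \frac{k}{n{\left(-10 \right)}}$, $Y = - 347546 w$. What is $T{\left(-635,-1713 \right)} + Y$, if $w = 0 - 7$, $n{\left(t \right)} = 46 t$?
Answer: $\frac{1119099833}{460} \approx 2.4328 \cdot 10^{6}$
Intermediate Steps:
$w = -7$ ($w = 0 - 7 = -7$)
$Y = 2432822$ ($Y = \left(-347546\right) \left(-7\right) = 2432822$)
$T{\left(a,k \right)} = - \frac{k}{460}$ ($T{\left(a,k \right)} = \frac{k}{46 \left(-10\right)} = \frac{k}{-460} = k \left(- \frac{1}{460}\right) = - \frac{k}{460}$)
$T{\left(-635,-1713 \right)} + Y = \left(- \frac{1}{460}\right) \left(-1713\right) + 2432822 = \frac{1713}{460} + 2432822 = \frac{1119099833}{460}$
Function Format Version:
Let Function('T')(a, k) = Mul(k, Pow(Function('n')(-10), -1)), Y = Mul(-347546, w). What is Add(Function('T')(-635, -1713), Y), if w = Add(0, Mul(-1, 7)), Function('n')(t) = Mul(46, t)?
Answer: Rational(1119099833, 460) ≈ 2.4328e+6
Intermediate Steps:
w = -7 (w = Add(0, -7) = -7)
Y = 2432822 (Y = Mul(-347546, -7) = 2432822)
Function('T')(a, k) = Mul(Rational(-1, 460), k) (Function('T')(a, k) = Mul(k, Pow(Mul(46, -10), -1)) = Mul(k, Pow(-460, -1)) = Mul(k, Rational(-1, 460)) = Mul(Rational(-1, 460), k))
Add(Function('T')(-635, -1713), Y) = Add(Mul(Rational(-1, 460), -1713), 2432822) = Add(Rational(1713, 460), 2432822) = Rational(1119099833, 460)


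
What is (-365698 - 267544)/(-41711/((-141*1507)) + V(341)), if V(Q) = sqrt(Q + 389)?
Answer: 5612452504633194/32958289565849 - 28591335507467898*sqrt(730)/32958289565849 ≈ -23268.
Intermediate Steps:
V(Q) = sqrt(389 + Q)
(-365698 - 267544)/(-41711/((-141*1507)) + V(341)) = (-365698 - 267544)/(-41711/((-141*1507)) + sqrt(389 + 341)) = -633242/(-41711/(-212487) + sqrt(730)) = -633242/(-41711*(-1/212487) + sqrt(730)) = -633242/(41711/212487 + sqrt(730))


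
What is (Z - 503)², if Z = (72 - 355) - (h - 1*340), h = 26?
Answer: 222784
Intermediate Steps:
Z = 31 (Z = (72 - 355) - (26 - 1*340) = -283 - (26 - 340) = -283 - 1*(-314) = -283 + 314 = 31)
(Z - 503)² = (31 - 503)² = (-472)² = 222784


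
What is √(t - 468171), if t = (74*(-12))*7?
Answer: I*√474387 ≈ 688.76*I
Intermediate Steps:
t = -6216 (t = -888*7 = -6216)
√(t - 468171) = √(-6216 - 468171) = √(-474387) = I*√474387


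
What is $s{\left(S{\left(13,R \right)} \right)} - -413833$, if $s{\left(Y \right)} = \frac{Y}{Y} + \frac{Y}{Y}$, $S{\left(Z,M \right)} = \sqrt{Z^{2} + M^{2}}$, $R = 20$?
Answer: $413835$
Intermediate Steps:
$S{\left(Z,M \right)} = \sqrt{M^{2} + Z^{2}}$
$s{\left(Y \right)} = 2$ ($s{\left(Y \right)} = 1 + 1 = 2$)
$s{\left(S{\left(13,R \right)} \right)} - -413833 = 2 - -413833 = 2 + 413833 = 413835$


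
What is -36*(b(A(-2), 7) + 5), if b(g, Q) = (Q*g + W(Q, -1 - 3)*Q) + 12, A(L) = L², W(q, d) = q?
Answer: -3384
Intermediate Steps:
b(g, Q) = 12 + Q² + Q*g (b(g, Q) = (Q*g + Q*Q) + 12 = (Q*g + Q²) + 12 = (Q² + Q*g) + 12 = 12 + Q² + Q*g)
-36*(b(A(-2), 7) + 5) = -36*((12 + 7² + 7*(-2)²) + 5) = -36*((12 + 49 + 7*4) + 5) = -36*((12 + 49 + 28) + 5) = -36*(89 + 5) = -36*94 = -3384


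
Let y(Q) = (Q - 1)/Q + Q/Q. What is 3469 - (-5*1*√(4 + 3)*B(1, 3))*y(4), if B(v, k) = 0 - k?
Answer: 3469 - 105*√7/4 ≈ 3399.6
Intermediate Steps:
B(v, k) = -k
y(Q) = 1 + (-1 + Q)/Q (y(Q) = (-1 + Q)/Q + 1 = 1 + (-1 + Q)/Q)
3469 - (-5*1*√(4 + 3)*B(1, 3))*y(4) = 3469 - (-5*1*√(4 + 3)*(-1*3))*(2 - 1/4) = 3469 - (-5*1*√7*(-3))*(2 - 1*¼) = 3469 - (-5*√7*(-3))*(2 - ¼) = 3469 - (-(-15)*√7)*7/4 = 3469 - 15*√7*7/4 = 3469 - 105*√7/4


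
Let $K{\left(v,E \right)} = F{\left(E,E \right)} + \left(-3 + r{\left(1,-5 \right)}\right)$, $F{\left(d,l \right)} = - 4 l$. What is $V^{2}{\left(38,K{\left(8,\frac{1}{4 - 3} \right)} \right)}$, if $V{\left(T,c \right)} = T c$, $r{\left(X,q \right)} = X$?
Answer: $51984$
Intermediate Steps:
$K{\left(v,E \right)} = -2 - 4 E$ ($K{\left(v,E \right)} = - 4 E + \left(-3 + 1\right) = - 4 E - 2 = -2 - 4 E$)
$V^{2}{\left(38,K{\left(8,\frac{1}{4 - 3} \right)} \right)} = \left(38 \left(-2 - \frac{4}{4 - 3}\right)\right)^{2} = \left(38 \left(-2 - \frac{4}{1}\right)\right)^{2} = \left(38 \left(-2 - 4\right)\right)^{2} = \left(38 \left(-6\right)\right)^{2} = \left(-228\right)^{2} = 51984$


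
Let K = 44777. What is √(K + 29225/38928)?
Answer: √4240982447673/9732 ≈ 211.61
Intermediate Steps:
√(K + 29225/38928) = √(44777 + 29225/38928) = √(1743108281/38928) = √4240982447673/9732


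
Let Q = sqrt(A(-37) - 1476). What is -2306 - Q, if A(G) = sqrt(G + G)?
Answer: -2306 - sqrt(-1476 + I*sqrt(74)) ≈ -2306.1 - 38.419*I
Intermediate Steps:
A(G) = sqrt(2)*sqrt(G) (A(G) = sqrt(2*G) = sqrt(2)*sqrt(G))
Q = sqrt(-1476 + I*sqrt(74)) (Q = sqrt(sqrt(2)*sqrt(-37) - 1476) = sqrt(sqrt(2)*(I*sqrt(37)) - 1476) = sqrt(I*sqrt(74) - 1476) = sqrt(-1476 + I*sqrt(74)) ≈ 0.112 + 38.419*I)
-2306 - Q = -2306 - sqrt(-1476 + I*sqrt(74))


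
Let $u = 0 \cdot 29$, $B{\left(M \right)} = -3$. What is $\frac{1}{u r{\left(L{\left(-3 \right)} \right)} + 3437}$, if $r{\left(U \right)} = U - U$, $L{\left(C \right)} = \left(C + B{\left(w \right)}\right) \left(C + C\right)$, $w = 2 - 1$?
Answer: $\frac{1}{3437} \approx 0.00029095$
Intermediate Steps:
$w = 1$
$L{\left(C \right)} = 2 C \left(-3 + C\right)$ ($L{\left(C \right)} = \left(C - 3\right) \left(C + C\right) = \left(-3 + C\right) 2 C = 2 C \left(-3 + C\right)$)
$r{\left(U \right)} = 0$
$u = 0$
$\frac{1}{u r{\left(L{\left(-3 \right)} \right)} + 3437} = \frac{1}{0 \cdot 0 + 3437} = \frac{1}{0 + 3437} = \frac{1}{3437}$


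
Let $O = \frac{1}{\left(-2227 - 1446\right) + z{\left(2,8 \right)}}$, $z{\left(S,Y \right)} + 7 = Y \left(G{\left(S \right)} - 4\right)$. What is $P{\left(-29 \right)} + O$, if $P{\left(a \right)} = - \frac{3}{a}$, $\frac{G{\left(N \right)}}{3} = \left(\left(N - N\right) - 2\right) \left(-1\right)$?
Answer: $\frac{10963}{106256} \approx 0.10318$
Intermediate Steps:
$G{\left(N \right)} = 6$ ($G{\left(N \right)} = 3 \left(\left(N - N\right) - 2\right) \left(-1\right) = 3 \left(0 - 2\right) \left(-1\right) = 3 \left(\left(-2\right) \left(-1\right)\right) = 3 \cdot 2 = 6$)
$z{\left(S,Y \right)} = -7 + 2 Y$ ($z{\left(S,Y \right)} = -7 + Y \left(6 - 4\right) = -7 + Y 2 = -7 + 2 Y$)
$O = - \frac{1}{3664}$ ($O = \frac{1}{\left(-2227 - 1446\right) + \left(-7 + 2 \cdot 8\right)} = \frac{1}{-3673 + \left(-7 + 16\right)} = \frac{1}{-3673 + 9} = \frac{1}{-3664} = - \frac{1}{3664} \approx -0.00027293$)
$P{\left(-29 \right)} + O = - \frac{3}{-29} - \frac{1}{3664} = \left(-3\right) \left(- \frac{1}{29}\right) - \frac{1}{3664} = \frac{3}{29} - \frac{1}{3664} = \frac{10963}{106256}$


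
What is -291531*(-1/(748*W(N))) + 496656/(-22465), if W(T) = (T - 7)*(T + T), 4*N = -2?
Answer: 250866917/8401910 ≈ 29.858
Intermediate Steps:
N = -1/2 (N = (1/4)*(-2) = -1/2 ≈ -0.50000)
W(T) = 2*T*(-7 + T) (W(T) = (-7 + T)*(2*T) = 2*T*(-7 + T))
-291531*(-1/(748*W(N))) + 496656/(-22465) = -291531*1/(748*(-7 - 1/2)) + 496656/(-22465) = -291531/(-136*(-1)*(-15)/(2*2)*11) + 496656*(-1/22465) = -291531/(-68*15/2*11) - 496656/22465 = -291531/((-510*11)) - 496656/22465 = -291531/(-5610) - 496656/22465 = -291531*(-1/5610) - 496656/22465 = 97177/1870 - 496656/22465 = 250866917/8401910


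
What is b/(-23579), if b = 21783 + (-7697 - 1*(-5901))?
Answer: -19987/23579 ≈ -0.84766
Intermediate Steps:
b = 19987 (b = 21783 + (-7697 + 5901) = 21783 - 1796 = 19987)
b/(-23579) = 19987/(-23579) = 19987*(-1/23579) = -19987/23579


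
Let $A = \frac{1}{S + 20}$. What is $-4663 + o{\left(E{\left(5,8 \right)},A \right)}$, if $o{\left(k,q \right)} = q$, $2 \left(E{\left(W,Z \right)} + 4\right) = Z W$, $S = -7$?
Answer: $- \frac{60618}{13} \approx -4662.9$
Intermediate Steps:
$A = \frac{1}{13}$ ($A = \frac{1}{-7 + 20} = \frac{1}{13} \approx 0.076923$)
$E{\left(W,Z \right)} = -4 + \frac{W Z}{2}$ ($E{\left(W,Z \right)} = -4 + \frac{Z W}{2} = -4 + \frac{W Z}{2}$)
$-4663 + o{\left(E{\left(5,8 \right)},A \right)} = -4663 + \frac{1}{13} = - \frac{60618}{13}$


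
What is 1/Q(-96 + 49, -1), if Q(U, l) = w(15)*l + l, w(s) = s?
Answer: -1/16 ≈ -0.062500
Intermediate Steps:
Q(U, l) = 16*l (Q(U, l) = 15*l + l = 16*l)
1/Q(-96 + 49, -1) = 1/(16*(-1)) = 1/(-16) = -1/16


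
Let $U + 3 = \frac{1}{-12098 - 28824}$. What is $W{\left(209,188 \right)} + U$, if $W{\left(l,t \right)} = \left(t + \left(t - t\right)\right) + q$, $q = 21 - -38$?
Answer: $\frac{9984967}{40922} \approx 244.0$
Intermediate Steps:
$q = 59$ ($q = 21 + 38 = 59$)
$W{\left(l,t \right)} = 59 + t$ ($W{\left(l,t \right)} = \left(t + \left(t - t\right)\right) + 59 = \left(t + 0\right) + 59 = t + 59 = 59 + t$)
$U = - \frac{122767}{40922}$ ($U = -3 + \frac{1}{-12098 - 28824} = -3 + \frac{1}{-40922} = -3 - \frac{1}{40922} = - \frac{122767}{40922} \approx -3.0$)
$W{\left(209,188 \right)} + U = \left(59 + 188\right) - \frac{122767}{40922} = 247 - \frac{122767}{40922} = \frac{9984967}{40922}$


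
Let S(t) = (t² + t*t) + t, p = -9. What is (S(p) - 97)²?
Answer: 3136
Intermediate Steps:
S(t) = t + 2*t² (S(t) = (t² + t²) + t = 2*t² + t = t + 2*t²)
(S(p) - 97)² = (-9*(1 + 2*(-9)) - 97)² = (-9*(1 - 18) - 97)² = (-9*(-17) - 97)² = (153 - 97)² = 56² = 3136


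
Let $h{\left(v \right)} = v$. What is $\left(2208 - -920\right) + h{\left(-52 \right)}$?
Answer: $3076$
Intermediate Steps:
$\left(2208 - -920\right) + h{\left(-52 \right)} = \left(2208 - -920\right) - 52 = \left(2208 + 920\right) - 52 = 3128 - 52 = 3076$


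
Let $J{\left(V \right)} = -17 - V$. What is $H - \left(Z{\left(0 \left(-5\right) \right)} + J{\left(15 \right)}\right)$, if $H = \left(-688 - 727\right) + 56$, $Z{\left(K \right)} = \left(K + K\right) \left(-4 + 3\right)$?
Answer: $-1327$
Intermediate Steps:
$Z{\left(K \right)} = - 2 K$ ($Z{\left(K \right)} = 2 K \left(-1\right) = - 2 K$)
$H = -1359$ ($H = -1415 + 56 = -1359$)
$H - \left(Z{\left(0 \left(-5\right) \right)} + J{\left(15 \right)}\right) = -1359 - \left(- 2 \cdot 0 \left(-5\right) - 32\right) = -1359 - \left(\left(-2\right) 0 - 32\right) = -1359 - \left(0 - 32\right) = -1359 - -32 = -1359 + 32 = -1327$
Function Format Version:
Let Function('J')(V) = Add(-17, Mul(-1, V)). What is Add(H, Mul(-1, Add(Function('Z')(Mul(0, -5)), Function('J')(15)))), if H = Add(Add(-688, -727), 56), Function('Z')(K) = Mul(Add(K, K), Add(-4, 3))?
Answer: -1327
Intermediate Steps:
Function('Z')(K) = Mul(-2, K) (Function('Z')(K) = Mul(Mul(2, K), -1) = Mul(-2, K))
H = -1359 (H = Add(-1415, 56) = -1359)
Add(H, Mul(-1, Add(Function('Z')(Mul(0, -5)), Function('J')(15)))) = Add(-1359, Mul(-1, Add(Mul(-2, Mul(0, -5)), Add(-17, Mul(-1, 15))))) = Add(-1359, Mul(-1, Add(Mul(-2, 0), Add(-17, -15)))) = Add(-1359, Mul(-1, Add(0, -32))) = Add(-1359, Mul(-1, -32)) = Add(-1359, 32) = -1327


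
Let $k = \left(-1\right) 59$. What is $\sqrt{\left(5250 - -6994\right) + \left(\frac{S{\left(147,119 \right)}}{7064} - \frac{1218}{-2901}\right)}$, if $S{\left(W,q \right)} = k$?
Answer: $\frac{\sqrt{142834215777322366}}{3415444} \approx 110.65$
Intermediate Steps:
$k = -59$
$S{\left(W,q \right)} = -59$
$\sqrt{\left(5250 - -6994\right) + \left(\frac{S{\left(147,119 \right)}}{7064} - \frac{1218}{-2901}\right)} = \sqrt{\left(5250 - -6994\right) - \left(- \frac{406}{967} + \frac{59}{7064}\right)} = \sqrt{\left(5250 + 6994\right) - - \frac{2810931}{6830888}} = \sqrt{12244 + \left(- \frac{59}{7064} + \frac{406}{967}\right)} = \sqrt{12244 + \frac{2810931}{6830888}} = \sqrt{\frac{83640203603}{6830888}} = \frac{\sqrt{142834215777322366}}{3415444}$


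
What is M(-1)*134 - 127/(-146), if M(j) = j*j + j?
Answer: 127/146 ≈ 0.86986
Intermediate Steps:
M(j) = j + j**2 (M(j) = j**2 + j = j + j**2)
M(-1)*134 - 127/(-146) = -(1 - 1)*134 - 127/(-146) = -1*0*134 - 127*(-1/146) = 0*134 + 127/146 = 0 + 127/146 = 127/146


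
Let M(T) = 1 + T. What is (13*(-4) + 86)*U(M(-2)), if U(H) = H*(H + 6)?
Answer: -170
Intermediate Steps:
U(H) = H*(6 + H)
(13*(-4) + 86)*U(M(-2)) = (13*(-4) + 86)*((1 - 2)*(6 + (1 - 2))) = (-52 + 86)*(-(6 - 1)) = 34*(-1*5) = 34*(-5) = -170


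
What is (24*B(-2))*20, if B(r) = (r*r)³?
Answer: 30720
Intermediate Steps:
B(r) = r⁶ (B(r) = (r²)³ = r⁶)
(24*B(-2))*20 = (24*(-2)⁶)*20 = (24*64)*20 = 1536*20 = 30720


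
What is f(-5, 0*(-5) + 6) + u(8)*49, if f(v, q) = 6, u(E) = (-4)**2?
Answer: 790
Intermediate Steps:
u(E) = 16
f(-5, 0*(-5) + 6) + u(8)*49 = 6 + 16*49 = 6 + 784 = 790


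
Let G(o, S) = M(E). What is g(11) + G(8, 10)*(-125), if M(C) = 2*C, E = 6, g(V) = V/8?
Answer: -11989/8 ≈ -1498.6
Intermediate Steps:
g(V) = V/8 (g(V) = V*(⅛) = V/8)
G(o, S) = 12 (G(o, S) = 2*6 = 12)
g(11) + G(8, 10)*(-125) = (⅛)*11 + 12*(-125) = 11/8 - 1500 = -11989/8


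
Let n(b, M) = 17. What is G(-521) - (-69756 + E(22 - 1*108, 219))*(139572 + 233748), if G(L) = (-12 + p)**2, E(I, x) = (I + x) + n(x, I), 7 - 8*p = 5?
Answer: 415764992929/16 ≈ 2.5985e+10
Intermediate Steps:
p = 1/4 (p = 7/8 - 1/8*5 = 7/8 - 5/8 = 1/4 ≈ 0.25000)
E(I, x) = 17 + I + x (E(I, x) = (I + x) + 17 = 17 + I + x)
G(L) = 2209/16 (G(L) = (-12 + 1/4)**2 = (-47/4)**2 = 2209/16)
G(-521) - (-69756 + E(22 - 1*108, 219))*(139572 + 233748) = 2209/16 - (-69756 + (17 + (22 - 1*108) + 219))*(139572 + 233748) = 2209/16 - (-69756 + (17 + (22 - 108) + 219))*373320 = 2209/16 - (-69756 + (17 - 86 + 219))*373320 = 2209/16 - (-69756 + 150)*373320 = 2209/16 - (-69606)*373320 = 2209/16 - 1*(-25985311920) = 2209/16 + 25985311920 = 415764992929/16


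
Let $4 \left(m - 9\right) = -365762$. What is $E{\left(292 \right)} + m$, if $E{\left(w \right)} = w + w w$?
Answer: $- \frac{11751}{2} \approx -5875.5$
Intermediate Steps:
$m = - \frac{182863}{2}$ ($m = 9 + \frac{1}{4} \left(-365762\right) = 9 - \frac{182881}{2} = - \frac{182863}{2} \approx -91432.0$)
$E{\left(w \right)} = w + w^{2}$
$E{\left(292 \right)} + m = 292 \left(1 + 292\right) - \frac{182863}{2} = 292 \cdot 293 - \frac{182863}{2} = 85556 - \frac{182863}{2} = - \frac{11751}{2}$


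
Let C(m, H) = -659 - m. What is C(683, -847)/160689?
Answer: -1342/160689 ≈ -0.0083515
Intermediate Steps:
C(683, -847)/160689 = (-659 - 1*683)/160689 = (-659 - 683)*(1/160689) = -1342*1/160689 = -1342/160689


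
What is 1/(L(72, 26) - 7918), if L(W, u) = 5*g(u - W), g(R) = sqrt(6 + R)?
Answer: -3959/31347862 - 5*I*sqrt(10)/31347862 ≈ -0.00012629 - 5.0438e-7*I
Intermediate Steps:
L(W, u) = 5*sqrt(6 + u - W) (L(W, u) = 5*sqrt(6 + (u - W)) = 5*sqrt(6 + u - W))
1/(L(72, 26) - 7918) = 1/(5*sqrt(6 + 26 - 1*72) - 7918) = 1/(5*sqrt(6 + 26 - 72) - 7918) = 1/(5*sqrt(-40) - 7918) = 1/(5*(2*I*sqrt(10)) - 7918) = 1/(10*I*sqrt(10) - 7918) = 1/(-7918 + 10*I*sqrt(10))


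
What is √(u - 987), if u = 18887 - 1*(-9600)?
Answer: 50*√11 ≈ 165.83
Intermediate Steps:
u = 28487 (u = 18887 + 9600 = 28487)
√(u - 987) = √(28487 - 987) = √27500 = 50*√11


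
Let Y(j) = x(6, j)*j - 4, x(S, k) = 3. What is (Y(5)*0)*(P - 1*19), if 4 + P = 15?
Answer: 0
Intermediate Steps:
P = 11 (P = -4 + 15 = 11)
Y(j) = -4 + 3*j (Y(j) = 3*j - 4 = -4 + 3*j)
(Y(5)*0)*(P - 1*19) = ((-4 + 3*5)*0)*(11 - 1*19) = ((-4 + 15)*0)*(11 - 19) = (11*0)*(-8) = 0*(-8) = 0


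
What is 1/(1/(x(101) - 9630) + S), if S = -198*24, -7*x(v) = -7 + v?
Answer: -67504/320779015 ≈ -0.00021044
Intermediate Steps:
x(v) = 1 - v/7 (x(v) = -(-7 + v)/7 = 1 - v/7)
S = -4752
1/(1/(x(101) - 9630) + S) = 1/(1/((1 - ⅐*101) - 9630) - 4752) = 1/(1/((1 - 101/7) - 9630) - 4752) = 1/(1/(-94/7 - 9630) - 4752) = 1/(1/(-67504/7) - 4752) = 1/(-7/67504 - 4752) = 1/(-320779015/67504) = -67504/320779015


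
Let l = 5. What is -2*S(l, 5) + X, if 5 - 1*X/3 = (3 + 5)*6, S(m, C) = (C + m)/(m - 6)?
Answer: -109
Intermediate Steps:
S(m, C) = (C + m)/(-6 + m)
X = -129 (X = 15 - 3*(3 + 5)*6 = 15 - 24*6 = 15 - 3*48 = 15 - 144 = -129)
-2*S(l, 5) + X = -2*(5 + 5)/(-6 + 5) - 129 = -2*10/(-1) - 129 = -(-2)*10 - 129 = -2*(-10) - 129 = 20 - 129 = -109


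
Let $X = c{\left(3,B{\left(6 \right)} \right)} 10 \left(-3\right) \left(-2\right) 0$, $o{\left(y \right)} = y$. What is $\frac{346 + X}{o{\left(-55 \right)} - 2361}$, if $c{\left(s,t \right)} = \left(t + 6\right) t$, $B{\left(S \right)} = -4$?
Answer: $- \frac{173}{1208} \approx -0.14321$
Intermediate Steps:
$c{\left(s,t \right)} = t \left(6 + t\right)$ ($c{\left(s,t \right)} = \left(6 + t\right) t = t \left(6 + t\right)$)
$X = 0$ ($X = - 4 \left(6 - 4\right) 10 \left(-3\right) \left(-2\right) 0 = \left(-4\right) 2 \cdot 10 \cdot 6 \cdot 0 = \left(-8\right) 10 \cdot 0 = \left(-80\right) 0 = 0$)
$\frac{346 + X}{o{\left(-55 \right)} - 2361} = \frac{346 + 0}{-55 - 2361} = \frac{346}{-2416} = 346 \left(- \frac{1}{2416}\right) = - \frac{173}{1208}$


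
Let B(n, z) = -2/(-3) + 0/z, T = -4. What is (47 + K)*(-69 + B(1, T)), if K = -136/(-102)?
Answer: -29725/9 ≈ -3302.8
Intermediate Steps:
B(n, z) = 2/3 (B(n, z) = -2*(-1/3) + 0 = 2/3 + 0 = 2/3)
K = 4/3 (K = -136*(-1/102) = 4/3 ≈ 1.3333)
(47 + K)*(-69 + B(1, T)) = (47 + 4/3)*(-69 + 2/3) = (145/3)*(-205/3) = -29725/9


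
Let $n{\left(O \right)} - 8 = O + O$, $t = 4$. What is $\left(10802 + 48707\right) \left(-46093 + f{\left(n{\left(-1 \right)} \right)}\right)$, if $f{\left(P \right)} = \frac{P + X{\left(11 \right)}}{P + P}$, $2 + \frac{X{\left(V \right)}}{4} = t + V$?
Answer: $- \frac{16455964261}{6} \approx -2.7427 \cdot 10^{9}$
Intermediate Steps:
$X{\left(V \right)} = 8 + 4 V$ ($X{\left(V \right)} = -8 + 4 \left(4 + V\right) = -8 + \left(16 + 4 V\right) = 8 + 4 V$)
$n{\left(O \right)} = 8 + 2 O$ ($n{\left(O \right)} = 8 + \left(O + O\right) = 8 + 2 O$)
$f{\left(P \right)} = \frac{52 + P}{2 P}$ ($f{\left(P \right)} = \frac{P + \left(8 + 4 \cdot 11\right)}{P + P} = \frac{P + \left(8 + 44\right)}{2 P} = \left(P + 52\right) \frac{1}{2 P} = \left(52 + P\right) \frac{1}{2 P} = \frac{52 + P}{2 P}$)
$\left(10802 + 48707\right) \left(-46093 + f{\left(n{\left(-1 \right)} \right)}\right) = \left(10802 + 48707\right) \left(-46093 + \frac{52 + \left(8 + 2 \left(-1\right)\right)}{2 \left(8 + 2 \left(-1\right)\right)}\right) = 59509 \left(-46093 + \frac{52 + \left(8 - 2\right)}{2 \left(8 - 2\right)}\right) = 59509 \left(-46093 + \frac{52 + 6}{2 \cdot 6}\right) = 59509 \left(-46093 + \frac{1}{2} \cdot \frac{1}{6} \cdot 58\right) = 59509 \left(-46093 + \frac{29}{6}\right) = 59509 \left(- \frac{276529}{6}\right) = - \frac{16455964261}{6}$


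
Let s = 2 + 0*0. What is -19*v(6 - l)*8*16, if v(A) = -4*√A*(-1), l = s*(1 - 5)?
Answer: -9728*√14 ≈ -36399.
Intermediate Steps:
s = 2 (s = 2 + 0 = 2)
l = -8 (l = 2*(1 - 5) = 2*(-4) = -8)
v(A) = 4*√A
-19*v(6 - l)*8*16 = -19*4*√(6 - 1*(-8))*8*16 = -19*4*√(6 + 8)*8*16 = -19*4*√14*8*16 = -608*√14*16 = -9728*√14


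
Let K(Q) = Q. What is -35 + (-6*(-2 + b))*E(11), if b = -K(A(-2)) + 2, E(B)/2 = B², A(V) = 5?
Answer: 7225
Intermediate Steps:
E(B) = 2*B²
b = -3 (b = -1*5 + 2 = -5 + 2 = -3)
-35 + (-6*(-2 + b))*E(11) = -35 + (-6*(-2 - 3))*(2*11²) = -35 + (-6*(-5))*(2*121) = -35 + 30*242 = -35 + 7260 = 7225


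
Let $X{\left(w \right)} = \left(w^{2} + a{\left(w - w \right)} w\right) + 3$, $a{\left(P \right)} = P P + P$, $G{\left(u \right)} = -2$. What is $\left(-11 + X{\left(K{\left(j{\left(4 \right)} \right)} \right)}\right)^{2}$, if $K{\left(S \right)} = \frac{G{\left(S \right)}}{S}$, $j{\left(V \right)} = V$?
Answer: $\frac{961}{16} \approx 60.063$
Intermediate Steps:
$a{\left(P \right)} = P + P^{2}$ ($a{\left(P \right)} = P^{2} + P = P + P^{2}$)
$K{\left(S \right)} = - \frac{2}{S}$
$X{\left(w \right)} = 3 + w^{2}$ ($X{\left(w \right)} = \left(w^{2} + \left(w - w\right) \left(1 + \left(w - w\right)\right) w\right) + 3 = \left(w^{2} + 0 \left(1 + 0\right) w\right) + 3 = \left(w^{2} + 0 \cdot 1 w\right) + 3 = \left(w^{2} + 0 w\right) + 3 = \left(w^{2} + 0\right) + 3 = w^{2} + 3 = 3 + w^{2}$)
$\left(-11 + X{\left(K{\left(j{\left(4 \right)} \right)} \right)}\right)^{2} = \left(-11 + \left(3 + \left(- \frac{2}{4}\right)^{2}\right)\right)^{2} = \left(-11 + \left(3 + \left(\left(-2\right) \frac{1}{4}\right)^{2}\right)\right)^{2} = \left(-11 + \left(3 + \left(- \frac{1}{2}\right)^{2}\right)\right)^{2} = \left(-11 + \left(3 + \frac{1}{4}\right)\right)^{2} = \left(-11 + \frac{13}{4}\right)^{2} = \left(- \frac{31}{4}\right)^{2} = \frac{961}{16}$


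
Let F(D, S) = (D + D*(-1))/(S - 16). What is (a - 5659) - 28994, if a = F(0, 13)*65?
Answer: -34653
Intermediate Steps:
F(D, S) = 0 (F(D, S) = (D - D)/(-16 + S) = 0/(-16 + S) = 0)
a = 0 (a = 0*65 = 0)
(a - 5659) - 28994 = (0 - 5659) - 28994 = -5659 - 28994 = -34653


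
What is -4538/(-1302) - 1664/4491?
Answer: 3035605/974547 ≈ 3.1149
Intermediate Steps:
-4538/(-1302) - 1664/4491 = -4538*(-1/1302) - 1664*1/4491 = 2269/651 - 1664/4491 = 3035605/974547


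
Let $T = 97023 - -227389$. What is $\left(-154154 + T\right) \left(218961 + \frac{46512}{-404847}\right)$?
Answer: $\frac{1676959149663710}{44983} \approx 3.728 \cdot 10^{10}$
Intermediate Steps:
$T = 324412$ ($T = 97023 + 227389 = 324412$)
$\left(-154154 + T\right) \left(218961 + \frac{46512}{-404847}\right) = \left(-154154 + 324412\right) \left(218961 + \frac{46512}{-404847}\right) = 170258 \left(218961 + 46512 \left(- \frac{1}{404847}\right)\right) = 170258 \left(218961 - \frac{5168}{44983}\right) = 170258 \cdot \frac{9849517495}{44983} = \frac{1676959149663710}{44983}$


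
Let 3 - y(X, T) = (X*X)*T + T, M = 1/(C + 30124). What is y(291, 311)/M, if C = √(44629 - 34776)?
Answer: -793348646276 - 26336099*√9853 ≈ -7.9596e+11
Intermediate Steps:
C = √9853 ≈ 99.262
M = 1/(30124 + √9853) (M = 1/(√9853 + 30124) = 1/(30124 + √9853) ≈ 3.3087e-5)
y(X, T) = 3 - T - T*X² (y(X, T) = 3 - ((X*X)*T + T) = 3 - (X²*T + T) = 3 - (T*X² + T) = 3 - (T + T*X²) = 3 + (-T - T*X²) = 3 - T - T*X²)
y(291, 311)/M = (3 - 1*311 - 1*311*291²)/(30124/907445523 - √9853/907445523) = (3 - 311 - 1*311*84681)/(30124/907445523 - √9853/907445523) = (3 - 311 - 26335791)/(30124/907445523 - √9853/907445523) = -26336099/(30124/907445523 - √9853/907445523)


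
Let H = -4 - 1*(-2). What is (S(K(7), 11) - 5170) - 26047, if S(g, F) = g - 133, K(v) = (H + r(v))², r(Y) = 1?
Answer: -31349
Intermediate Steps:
H = -2 (H = -4 + 2 = -2)
K(v) = 1 (K(v) = (-2 + 1)² = (-1)² = 1)
S(g, F) = -133 + g
(S(K(7), 11) - 5170) - 26047 = ((-133 + 1) - 5170) - 26047 = (-132 - 5170) - 26047 = -5302 - 26047 = -31349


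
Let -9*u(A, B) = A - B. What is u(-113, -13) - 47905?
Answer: -431045/9 ≈ -47894.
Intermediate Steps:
u(A, B) = -A/9 + B/9 (u(A, B) = -(A - B)/9 = -A/9 + B/9)
u(-113, -13) - 47905 = (-⅑*(-113) + (⅑)*(-13)) - 47905 = (113/9 - 13/9) - 47905 = 100/9 - 47905 = -431045/9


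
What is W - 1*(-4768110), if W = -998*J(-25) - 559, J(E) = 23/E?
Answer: 119211729/25 ≈ 4.7685e+6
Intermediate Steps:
W = 8979/25 (W = -22954/(-25) - 559 = -22954*(-1)/25 - 559 = -998*(-23/25) - 559 = 22954/25 - 559 = 8979/25 ≈ 359.16)
W - 1*(-4768110) = 8979/25 - 1*(-4768110) = 8979/25 + 4768110 = 119211729/25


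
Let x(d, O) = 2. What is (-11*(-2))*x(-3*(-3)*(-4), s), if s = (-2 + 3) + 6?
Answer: 44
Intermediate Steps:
s = 7 (s = 1 + 6 = 7)
(-11*(-2))*x(-3*(-3)*(-4), s) = -11*(-2)*2 = 22*2 = 44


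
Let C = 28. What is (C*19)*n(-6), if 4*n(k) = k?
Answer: -798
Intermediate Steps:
n(k) = k/4
(C*19)*n(-6) = (28*19)*((1/4)*(-6)) = 532*(-3/2) = -798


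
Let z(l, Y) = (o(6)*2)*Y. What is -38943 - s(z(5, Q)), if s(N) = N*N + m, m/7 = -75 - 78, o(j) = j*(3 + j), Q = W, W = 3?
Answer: -142848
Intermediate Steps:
Q = 3
z(l, Y) = 108*Y (z(l, Y) = ((6*(3 + 6))*2)*Y = ((6*9)*2)*Y = (54*2)*Y = 108*Y)
m = -1071 (m = 7*(-75 - 78) = 7*(-153) = -1071)
s(N) = -1071 + N**2 (s(N) = N*N - 1071 = N**2 - 1071 = -1071 + N**2)
-38943 - s(z(5, Q)) = -38943 - (-1071 + (108*3)**2) = -38943 - (-1071 + 324**2) = -38943 - (-1071 + 104976) = -38943 - 1*103905 = -38943 - 103905 = -142848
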